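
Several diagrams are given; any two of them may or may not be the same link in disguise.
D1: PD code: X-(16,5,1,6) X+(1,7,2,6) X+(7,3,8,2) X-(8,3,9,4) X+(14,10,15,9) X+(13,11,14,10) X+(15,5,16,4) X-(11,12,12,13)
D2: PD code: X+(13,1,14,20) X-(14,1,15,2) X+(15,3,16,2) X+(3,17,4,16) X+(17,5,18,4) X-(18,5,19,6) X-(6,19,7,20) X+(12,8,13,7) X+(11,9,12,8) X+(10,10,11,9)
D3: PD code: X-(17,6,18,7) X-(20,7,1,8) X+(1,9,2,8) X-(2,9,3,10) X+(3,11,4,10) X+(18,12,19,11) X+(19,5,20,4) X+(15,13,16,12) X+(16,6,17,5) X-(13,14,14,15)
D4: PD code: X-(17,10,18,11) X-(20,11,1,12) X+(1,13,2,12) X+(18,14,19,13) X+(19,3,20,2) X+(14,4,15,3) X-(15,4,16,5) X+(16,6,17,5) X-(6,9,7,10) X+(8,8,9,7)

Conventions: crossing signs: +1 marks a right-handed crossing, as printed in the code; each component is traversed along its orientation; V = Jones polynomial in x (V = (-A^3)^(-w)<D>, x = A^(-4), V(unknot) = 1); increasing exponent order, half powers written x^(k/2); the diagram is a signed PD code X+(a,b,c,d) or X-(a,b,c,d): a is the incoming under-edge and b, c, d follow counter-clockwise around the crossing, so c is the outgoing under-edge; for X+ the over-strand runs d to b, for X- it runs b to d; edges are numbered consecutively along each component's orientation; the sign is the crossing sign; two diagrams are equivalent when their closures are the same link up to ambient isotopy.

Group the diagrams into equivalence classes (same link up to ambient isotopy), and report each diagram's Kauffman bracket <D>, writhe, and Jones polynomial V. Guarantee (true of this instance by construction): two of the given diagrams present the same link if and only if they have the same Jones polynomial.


grouping into links: {D1, D2, D3, D4}
V(D1) = 1  (w +2, c 8, <D> = A^6)
V(D2) = 1  (w +4, c 10, <D> = A^12)
D3 (bracket A^6; 10 crossings at w = +2): V = 1
D4 (bracket A^6; 10 crossings at w = +2): V = 1
key observation: one V(x) for all 4 diagrams — one class (guaranteed)


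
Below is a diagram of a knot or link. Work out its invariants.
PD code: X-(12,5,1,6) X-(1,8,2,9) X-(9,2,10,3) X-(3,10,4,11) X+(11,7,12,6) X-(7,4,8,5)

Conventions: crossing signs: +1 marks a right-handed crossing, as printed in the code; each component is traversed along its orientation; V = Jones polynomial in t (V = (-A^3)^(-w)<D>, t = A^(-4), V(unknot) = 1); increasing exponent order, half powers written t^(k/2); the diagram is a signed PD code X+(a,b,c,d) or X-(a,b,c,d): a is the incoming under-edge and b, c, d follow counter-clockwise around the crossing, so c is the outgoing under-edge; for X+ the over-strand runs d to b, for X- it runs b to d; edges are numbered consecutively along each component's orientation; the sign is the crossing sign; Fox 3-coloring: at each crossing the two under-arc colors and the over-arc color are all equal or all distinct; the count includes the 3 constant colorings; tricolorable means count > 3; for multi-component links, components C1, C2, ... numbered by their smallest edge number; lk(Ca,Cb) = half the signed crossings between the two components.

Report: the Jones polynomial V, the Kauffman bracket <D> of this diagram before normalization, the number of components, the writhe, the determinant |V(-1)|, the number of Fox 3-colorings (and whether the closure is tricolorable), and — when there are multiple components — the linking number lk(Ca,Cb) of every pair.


V = -t^-4 + t^-3 + t^-1
<D> = A^-8 + 1 - A^4 (w = -4)
1 component over 6 crossings, w = -4
9 Fox colorings among 3^6, |V(-1)| = 3: tricolorable
why: w = -4 (over 6 crossings) is diagram-only; (-A^3)^(4) removes it from V


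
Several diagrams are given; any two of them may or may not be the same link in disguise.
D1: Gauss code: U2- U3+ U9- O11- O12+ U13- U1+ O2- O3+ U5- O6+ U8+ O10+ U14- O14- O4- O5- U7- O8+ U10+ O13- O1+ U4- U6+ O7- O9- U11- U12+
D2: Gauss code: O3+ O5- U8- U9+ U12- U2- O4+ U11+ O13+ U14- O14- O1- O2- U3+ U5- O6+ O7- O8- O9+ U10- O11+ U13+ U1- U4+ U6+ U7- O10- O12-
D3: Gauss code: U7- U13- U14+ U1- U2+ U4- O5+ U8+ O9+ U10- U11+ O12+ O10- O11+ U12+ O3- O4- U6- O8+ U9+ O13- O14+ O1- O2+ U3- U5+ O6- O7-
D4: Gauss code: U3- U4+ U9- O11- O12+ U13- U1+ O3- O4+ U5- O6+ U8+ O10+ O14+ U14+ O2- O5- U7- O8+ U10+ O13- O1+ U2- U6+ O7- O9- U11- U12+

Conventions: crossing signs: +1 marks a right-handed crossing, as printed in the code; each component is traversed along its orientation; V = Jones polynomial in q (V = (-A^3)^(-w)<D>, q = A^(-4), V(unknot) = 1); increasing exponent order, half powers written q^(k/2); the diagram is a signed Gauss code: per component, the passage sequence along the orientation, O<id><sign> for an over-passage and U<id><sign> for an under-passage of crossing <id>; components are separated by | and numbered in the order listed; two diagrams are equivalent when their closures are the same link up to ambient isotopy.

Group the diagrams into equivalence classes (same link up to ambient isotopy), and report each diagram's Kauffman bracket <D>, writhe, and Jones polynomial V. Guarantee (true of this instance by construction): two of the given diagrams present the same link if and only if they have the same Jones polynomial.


equivalence classes: {D1, D2, D3, D4}
D1 (bracket A^-14 - A^-10 + A^-6 - A^-2 + A^2; 14 crossings at w = -2): V = q^-2 - q^-1 + 1 - q + q^2
V(D2) = q^-2 - q^-1 + 1 - q + q^2  [14 crossings, <D> = A^-14 - A^-10 + A^-6 - A^-2 + A^2, w = -2]
V(D3) = q^-2 - q^-1 + 1 - q + q^2  (w 0, c 14, <D> = A^-8 - A^-4 + 1 - A^4 + A^8)
D4 (bracket A^-8 - A^-4 + 1 - A^4 + A^8; 14 crossings at w = 0): V = q^-2 - q^-1 + 1 - q + q^2
observation: one V(q) for all 4 diagrams — one class (guaranteed)


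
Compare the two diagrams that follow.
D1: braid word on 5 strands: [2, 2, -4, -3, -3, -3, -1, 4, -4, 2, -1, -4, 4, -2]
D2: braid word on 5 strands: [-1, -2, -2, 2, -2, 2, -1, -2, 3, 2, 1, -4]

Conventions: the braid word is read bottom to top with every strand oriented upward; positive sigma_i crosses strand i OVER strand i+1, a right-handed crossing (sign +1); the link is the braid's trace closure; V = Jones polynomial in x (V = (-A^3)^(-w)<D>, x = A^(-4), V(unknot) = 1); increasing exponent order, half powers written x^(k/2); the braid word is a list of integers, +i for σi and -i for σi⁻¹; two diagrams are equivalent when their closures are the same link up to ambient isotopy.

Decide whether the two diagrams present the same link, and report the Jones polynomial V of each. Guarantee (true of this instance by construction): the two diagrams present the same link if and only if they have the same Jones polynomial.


equivalent: no
V(D1) = -x^-6 + 2x^-5 - 2x^-4 + 3x^-3 - 3x^-2 + 2x^-1 - 1 + x  (w -4, c 14, <D> = A^-16 - A^-12 + 2A^-8 - 3A^-4 + 3 - 2A^4 + 2A^8 - A^12)
V(D2) = 1  [12 crossings, <D> = A^-6, w = -2]
key observation: 2 classes among 2 diagrams; unequal V(x) rules out equality


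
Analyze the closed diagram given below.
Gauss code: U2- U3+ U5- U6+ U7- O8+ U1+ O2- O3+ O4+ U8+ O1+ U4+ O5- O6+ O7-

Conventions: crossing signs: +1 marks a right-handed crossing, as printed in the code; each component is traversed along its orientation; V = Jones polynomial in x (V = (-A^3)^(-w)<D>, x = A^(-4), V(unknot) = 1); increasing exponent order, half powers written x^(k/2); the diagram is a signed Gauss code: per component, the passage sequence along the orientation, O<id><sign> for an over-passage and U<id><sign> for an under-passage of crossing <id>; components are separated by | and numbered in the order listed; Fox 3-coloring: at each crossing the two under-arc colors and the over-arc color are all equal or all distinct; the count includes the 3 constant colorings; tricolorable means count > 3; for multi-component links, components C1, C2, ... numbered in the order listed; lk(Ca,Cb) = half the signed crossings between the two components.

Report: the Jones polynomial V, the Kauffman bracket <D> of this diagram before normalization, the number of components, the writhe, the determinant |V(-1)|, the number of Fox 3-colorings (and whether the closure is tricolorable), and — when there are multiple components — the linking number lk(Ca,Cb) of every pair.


Jones polynomial: V(x) = x + x^3 - x^4
<D> = -A^-10 + A^-6 + A^2; writhe +2
components 1, writhe +2 (8 crossings)
3-colorings: 9 of 3^8, det 3 — tricolorable
note: the span of V is 3, forcing >= 3 crossings in any diagram


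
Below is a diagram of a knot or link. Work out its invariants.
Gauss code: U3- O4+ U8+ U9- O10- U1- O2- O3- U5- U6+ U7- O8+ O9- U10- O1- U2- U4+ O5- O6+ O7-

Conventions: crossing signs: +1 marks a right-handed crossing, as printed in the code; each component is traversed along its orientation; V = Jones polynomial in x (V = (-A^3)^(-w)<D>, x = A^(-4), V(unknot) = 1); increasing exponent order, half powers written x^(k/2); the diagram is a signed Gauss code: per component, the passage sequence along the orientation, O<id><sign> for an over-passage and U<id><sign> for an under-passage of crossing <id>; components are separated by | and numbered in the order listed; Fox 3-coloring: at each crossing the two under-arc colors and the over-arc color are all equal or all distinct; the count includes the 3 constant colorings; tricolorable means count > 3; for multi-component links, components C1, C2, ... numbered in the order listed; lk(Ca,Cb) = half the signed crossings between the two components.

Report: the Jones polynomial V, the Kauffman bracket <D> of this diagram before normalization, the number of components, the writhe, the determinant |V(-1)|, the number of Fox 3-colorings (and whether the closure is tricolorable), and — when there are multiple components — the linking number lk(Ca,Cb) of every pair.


V = -x^-6 + x^-5 - x^-4 + 2x^-3 - x^-2 + x^-1
<D> = A^-8 - A^-4 + 2 - A^4 + A^8 - A^12 (w = -4)
1 component over 10 crossings, w = -4
3 Fox colorings among 3^10, |V(-1)| = 7: not tricolorable
why: w = -4 (over 10 crossings) is diagram-only; (-A^3)^(4) removes it from V


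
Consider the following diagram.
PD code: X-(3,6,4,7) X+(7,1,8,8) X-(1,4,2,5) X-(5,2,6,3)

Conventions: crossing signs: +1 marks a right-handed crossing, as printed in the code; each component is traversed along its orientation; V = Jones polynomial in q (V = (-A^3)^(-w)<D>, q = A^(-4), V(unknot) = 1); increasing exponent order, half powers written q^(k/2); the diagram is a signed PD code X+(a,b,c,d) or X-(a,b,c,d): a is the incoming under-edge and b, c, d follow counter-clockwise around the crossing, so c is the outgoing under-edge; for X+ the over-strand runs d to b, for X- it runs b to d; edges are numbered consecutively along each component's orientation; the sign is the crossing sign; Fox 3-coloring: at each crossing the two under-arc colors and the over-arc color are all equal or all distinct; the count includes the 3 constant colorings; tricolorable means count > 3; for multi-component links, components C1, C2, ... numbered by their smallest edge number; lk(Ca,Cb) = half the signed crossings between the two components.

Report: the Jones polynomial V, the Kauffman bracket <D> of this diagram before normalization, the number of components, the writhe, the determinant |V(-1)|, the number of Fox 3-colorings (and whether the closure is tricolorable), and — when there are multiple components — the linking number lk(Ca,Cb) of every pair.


V = -q^-4 + q^-3 + q^-1
<D> = A^-2 + A^6 - A^10 (w = -2)
1 component over 4 crossings, w = -2
9 Fox colorings among 3^4, |V(-1)| = 3: tricolorable
why: det 3 = |V(-1)|; divisible by 3, so tricolorable


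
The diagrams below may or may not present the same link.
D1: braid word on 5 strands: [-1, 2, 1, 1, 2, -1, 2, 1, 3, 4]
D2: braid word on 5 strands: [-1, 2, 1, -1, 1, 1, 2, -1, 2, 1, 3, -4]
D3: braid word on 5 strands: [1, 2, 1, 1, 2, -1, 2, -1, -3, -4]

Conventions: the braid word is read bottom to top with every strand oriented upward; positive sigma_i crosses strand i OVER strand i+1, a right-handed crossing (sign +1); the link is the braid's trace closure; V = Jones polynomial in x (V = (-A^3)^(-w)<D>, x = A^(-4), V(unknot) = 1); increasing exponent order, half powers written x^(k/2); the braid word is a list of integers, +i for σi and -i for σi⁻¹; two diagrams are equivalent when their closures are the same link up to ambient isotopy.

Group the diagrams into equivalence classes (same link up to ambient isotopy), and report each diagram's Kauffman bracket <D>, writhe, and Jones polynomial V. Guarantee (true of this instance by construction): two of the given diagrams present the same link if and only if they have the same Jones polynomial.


grouping into links: {D1, D2, D3}
V(D1) = x - x^2 + 2x^3 - x^4 + x^5 - x^6  (w +6, c 10, <D> = -A^-6 + A^-2 - A^2 + 2A^6 - A^10 + A^14)
V(D2) = x - x^2 + 2x^3 - x^4 + x^5 - x^6  (w +4, c 12, <D> = -A^-12 + A^-8 - A^-4 + 2 - A^4 + A^8)
D3 (bracket -A^-18 + A^-14 - A^-10 + 2A^-6 - A^-2 + A^2; 10 crossings at w = +2): V = x - x^2 + 2x^3 - x^4 + x^5 - x^6
why: all 3 diagrams share one V(x), hence one class


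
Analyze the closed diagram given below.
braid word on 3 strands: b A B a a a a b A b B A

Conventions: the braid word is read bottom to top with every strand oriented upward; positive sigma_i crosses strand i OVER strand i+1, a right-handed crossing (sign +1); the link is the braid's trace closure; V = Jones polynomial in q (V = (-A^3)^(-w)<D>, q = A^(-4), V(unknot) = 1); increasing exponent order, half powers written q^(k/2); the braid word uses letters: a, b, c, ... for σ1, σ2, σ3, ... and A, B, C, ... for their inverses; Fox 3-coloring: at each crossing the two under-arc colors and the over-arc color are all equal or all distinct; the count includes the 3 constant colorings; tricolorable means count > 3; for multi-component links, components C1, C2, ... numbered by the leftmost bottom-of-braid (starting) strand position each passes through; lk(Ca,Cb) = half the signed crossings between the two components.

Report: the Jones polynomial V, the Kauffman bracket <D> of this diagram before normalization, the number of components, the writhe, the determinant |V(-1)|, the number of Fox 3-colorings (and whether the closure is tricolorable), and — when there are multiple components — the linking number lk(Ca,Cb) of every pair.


Jones polynomial: V(q) = -q^-2 + q^-1 - 1 + 3q - 2q^2 + 3q^3 - 2q^4 + q^5 - q^6
<D> = -A^-18 + A^-14 - 2A^-10 + 3A^-6 - 2A^-2 + 3A^2 - A^6 + A^10 - A^14; writhe +2
components 1, writhe +2 (12 crossings)
3-colorings: 9 of 3^12, det 15 — tricolorable
note: w = +2 (over 12 crossings) is diagram-only; (-A^3)^(-2) removes it from V


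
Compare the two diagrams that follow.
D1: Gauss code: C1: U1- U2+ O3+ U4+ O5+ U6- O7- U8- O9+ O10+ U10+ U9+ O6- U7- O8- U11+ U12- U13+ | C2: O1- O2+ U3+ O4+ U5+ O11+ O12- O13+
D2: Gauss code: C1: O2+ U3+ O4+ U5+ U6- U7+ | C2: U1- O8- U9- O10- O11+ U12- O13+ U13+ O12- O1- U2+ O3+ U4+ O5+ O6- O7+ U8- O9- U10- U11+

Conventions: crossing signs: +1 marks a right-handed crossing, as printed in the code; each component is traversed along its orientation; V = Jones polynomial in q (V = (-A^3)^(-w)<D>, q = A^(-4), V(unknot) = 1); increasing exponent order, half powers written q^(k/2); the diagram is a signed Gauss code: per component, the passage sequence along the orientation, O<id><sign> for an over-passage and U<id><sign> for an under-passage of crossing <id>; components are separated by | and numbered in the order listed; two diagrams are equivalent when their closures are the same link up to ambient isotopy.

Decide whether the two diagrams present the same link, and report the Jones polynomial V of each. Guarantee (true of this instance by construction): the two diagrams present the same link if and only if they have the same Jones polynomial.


same link: yes
V(D1) = q^(-5/2) - q^(-3/2) + q^(-1/2) - 3q^(1/2) + 2q^(3/2) - 2q^(5/2) + q^(7/2) - q^(9/2)  [13 crossings, <D> = A^-9 - A^-5 + 2A^-1 - 2A^3 + 3A^7 - A^11 + A^15 - A^19, w = +3]
V(D2) = q^(-5/2) - q^(-3/2) + q^(-1/2) - 3q^(1/2) + 2q^(3/2) - 2q^(5/2) + q^(7/2) - q^(9/2)  [13 crossings, <D> = A^-15 - A^-11 + 2A^-7 - 2A^-3 + 3A - A^5 + A^9 - A^13, w = +1]
insight: all 2 diagrams share one V(q), hence one class


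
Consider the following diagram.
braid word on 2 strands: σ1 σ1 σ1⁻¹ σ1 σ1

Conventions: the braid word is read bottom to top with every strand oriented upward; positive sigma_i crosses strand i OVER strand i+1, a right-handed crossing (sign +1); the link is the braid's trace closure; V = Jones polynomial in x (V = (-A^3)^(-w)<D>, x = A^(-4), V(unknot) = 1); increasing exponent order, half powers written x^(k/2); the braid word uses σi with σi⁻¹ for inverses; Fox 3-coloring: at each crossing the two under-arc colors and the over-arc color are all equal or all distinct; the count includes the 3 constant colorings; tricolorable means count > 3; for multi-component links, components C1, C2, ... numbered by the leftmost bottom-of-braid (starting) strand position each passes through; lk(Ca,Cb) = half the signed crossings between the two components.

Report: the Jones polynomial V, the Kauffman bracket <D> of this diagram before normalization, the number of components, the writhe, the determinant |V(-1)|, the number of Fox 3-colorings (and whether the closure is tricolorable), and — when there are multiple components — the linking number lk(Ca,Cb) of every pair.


Jones polynomial: V(x) = x + x^3 - x^4
<D> = A^-7 - A^-3 - A^5; writhe +3
components 1, writhe +3 (5 crossings)
3-colorings: 9 of 3^5, det 3 — tricolorable
note: a (2,3) torus form — a single generator 3 times


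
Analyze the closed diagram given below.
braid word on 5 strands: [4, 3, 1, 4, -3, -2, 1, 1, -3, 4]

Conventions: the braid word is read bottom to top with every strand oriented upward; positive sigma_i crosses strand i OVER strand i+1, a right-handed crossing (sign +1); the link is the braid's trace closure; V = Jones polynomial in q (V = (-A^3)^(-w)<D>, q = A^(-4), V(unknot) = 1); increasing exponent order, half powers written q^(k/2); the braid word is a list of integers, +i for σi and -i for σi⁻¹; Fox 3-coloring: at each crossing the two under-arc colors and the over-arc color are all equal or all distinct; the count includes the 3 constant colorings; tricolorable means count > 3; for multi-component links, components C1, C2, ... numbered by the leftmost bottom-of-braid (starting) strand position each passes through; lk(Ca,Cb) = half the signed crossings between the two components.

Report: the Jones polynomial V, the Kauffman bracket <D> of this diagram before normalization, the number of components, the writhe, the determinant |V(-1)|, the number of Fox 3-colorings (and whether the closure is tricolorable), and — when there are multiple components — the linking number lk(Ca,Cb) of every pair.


Jones polynomial: V(q) = q + q^3 - q^4
<D> = -A^-4 + 1 + A^8; writhe +4
components 1, writhe +4 (10 crossings)
3-colorings: 9 of 3^10, det 3 — tricolorable
note: det 3 = |V(-1)|; divisible by 3, so tricolorable


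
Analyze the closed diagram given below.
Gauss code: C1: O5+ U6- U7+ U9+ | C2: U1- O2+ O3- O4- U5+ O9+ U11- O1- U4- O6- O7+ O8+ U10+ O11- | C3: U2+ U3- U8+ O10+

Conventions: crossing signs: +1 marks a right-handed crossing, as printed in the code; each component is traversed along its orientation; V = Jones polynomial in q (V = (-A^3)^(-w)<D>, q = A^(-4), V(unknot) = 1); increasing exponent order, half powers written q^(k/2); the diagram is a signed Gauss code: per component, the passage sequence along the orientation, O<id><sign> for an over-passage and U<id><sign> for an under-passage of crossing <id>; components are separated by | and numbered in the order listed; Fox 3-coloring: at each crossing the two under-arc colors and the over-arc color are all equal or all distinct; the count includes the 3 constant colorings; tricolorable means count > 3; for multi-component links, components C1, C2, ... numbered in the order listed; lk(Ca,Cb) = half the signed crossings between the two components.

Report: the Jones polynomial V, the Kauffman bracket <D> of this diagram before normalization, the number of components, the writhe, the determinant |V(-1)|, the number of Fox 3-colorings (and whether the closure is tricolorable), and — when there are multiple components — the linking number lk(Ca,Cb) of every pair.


V = -q^-3 + q^-2 - 2q^-1 + 3 - q + 3q^2 + q^4
<D> = -A^-13 - 3A^-5 + A^-1 - 3A^3 + 2A^7 - A^11 + A^15 (w = +1)
3 components over 11 crossings, w = +1
lk(C1,C2): +1
lk(C1,C3) = 0
linking number lk(C2,C3) = +1
9 Fox colorings among 3^11, |V(-1)| = 12: tricolorable
why: |V(-1)| = 12: so tricolorable, since 3 divides 12


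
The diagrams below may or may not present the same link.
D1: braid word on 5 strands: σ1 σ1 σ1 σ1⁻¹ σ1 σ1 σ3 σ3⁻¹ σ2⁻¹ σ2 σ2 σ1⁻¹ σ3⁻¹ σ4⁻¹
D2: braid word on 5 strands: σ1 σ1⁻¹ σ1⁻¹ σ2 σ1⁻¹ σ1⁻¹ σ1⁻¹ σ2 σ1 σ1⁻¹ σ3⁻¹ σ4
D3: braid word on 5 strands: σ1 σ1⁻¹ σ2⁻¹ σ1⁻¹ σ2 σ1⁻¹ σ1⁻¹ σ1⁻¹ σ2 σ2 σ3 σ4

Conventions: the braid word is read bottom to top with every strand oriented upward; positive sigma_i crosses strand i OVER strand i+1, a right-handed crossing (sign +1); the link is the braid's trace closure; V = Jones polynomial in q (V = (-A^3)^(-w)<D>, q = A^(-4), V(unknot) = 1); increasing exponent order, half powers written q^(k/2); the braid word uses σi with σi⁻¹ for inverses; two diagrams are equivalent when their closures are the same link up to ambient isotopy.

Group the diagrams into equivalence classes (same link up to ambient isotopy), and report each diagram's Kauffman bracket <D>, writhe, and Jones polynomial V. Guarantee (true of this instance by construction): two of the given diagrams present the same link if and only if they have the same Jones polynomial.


classes: {D1} | {D2, D3}
V(D1) = q + q^3 - q^4  [14 crossings, <D> = -A^-10 + A^-6 + A^2, w = +2]
D2 (bracket A^-10 - A^-6 + 2A^-2 - 2A^2 + 2A^6 - 2A^10 + A^14; 12 crossings at w = -2): V = q^-5 - 2q^-4 + 2q^-3 - 2q^-2 + 2q^-1 - 1 + q
D3 (bracket A^-4 - 1 + 2A^4 - 2A^8 + 2A^12 - 2A^16 + A^20; 12 crossings at w = 0): V = q^-5 - 2q^-4 + 2q^-3 - 2q^-2 + 2q^-1 - 1 + q
note: V(q) takes 2 values over 3 diagrams, fixing the grouping


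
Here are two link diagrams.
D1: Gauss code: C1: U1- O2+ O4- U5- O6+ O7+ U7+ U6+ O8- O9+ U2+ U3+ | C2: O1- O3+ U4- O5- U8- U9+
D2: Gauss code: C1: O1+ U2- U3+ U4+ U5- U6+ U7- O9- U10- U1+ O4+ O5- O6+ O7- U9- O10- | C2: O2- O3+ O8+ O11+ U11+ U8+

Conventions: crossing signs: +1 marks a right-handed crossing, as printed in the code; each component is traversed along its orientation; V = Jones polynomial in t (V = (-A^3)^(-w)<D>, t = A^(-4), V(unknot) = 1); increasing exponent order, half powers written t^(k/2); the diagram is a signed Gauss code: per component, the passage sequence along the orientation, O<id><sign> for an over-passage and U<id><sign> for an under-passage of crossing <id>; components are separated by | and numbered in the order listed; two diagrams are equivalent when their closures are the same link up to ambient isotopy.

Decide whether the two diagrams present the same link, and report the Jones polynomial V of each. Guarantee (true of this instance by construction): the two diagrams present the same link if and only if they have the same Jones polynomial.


equivalent: no
D1 (bracket A^5 + A^13; 9 crossings at w = +1): V = -t^(-5/2) - t^(-1/2)
V(D2) = -t^(-1/2) - t^(1/2)  (w +1, c 11, <D> = A + A^5)
key observation: V(t) takes 2 values over 2 diagrams, fixing the grouping


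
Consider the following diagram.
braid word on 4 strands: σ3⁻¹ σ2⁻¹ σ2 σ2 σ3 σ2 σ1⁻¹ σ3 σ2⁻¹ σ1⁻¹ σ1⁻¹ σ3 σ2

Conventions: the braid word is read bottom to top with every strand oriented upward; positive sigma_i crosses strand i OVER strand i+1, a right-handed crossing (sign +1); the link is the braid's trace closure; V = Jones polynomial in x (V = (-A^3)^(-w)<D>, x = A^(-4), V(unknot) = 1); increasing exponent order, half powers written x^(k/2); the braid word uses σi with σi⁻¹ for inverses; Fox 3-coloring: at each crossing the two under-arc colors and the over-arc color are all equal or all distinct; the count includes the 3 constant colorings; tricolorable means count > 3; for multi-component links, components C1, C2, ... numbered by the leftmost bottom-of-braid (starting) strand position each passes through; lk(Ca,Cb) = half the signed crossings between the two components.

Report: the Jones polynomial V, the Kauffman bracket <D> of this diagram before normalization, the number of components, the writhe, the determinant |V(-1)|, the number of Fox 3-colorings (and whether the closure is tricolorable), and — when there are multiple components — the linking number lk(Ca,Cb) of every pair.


V(x) = -x^-1 + 2 - x + 2x^2 - x^3 + x^4 - x^5
bracket: A^-17 - A^-13 + A^-9 - 2A^-5 + A^-1 - 2A^3 + A^7, w = +1
1 component, writhe +1, over 13 crossings
det 9, colorings 9 of 3^13 — tricolorable
observation: the span of V is 6, forcing >= 6 crossings in any diagram


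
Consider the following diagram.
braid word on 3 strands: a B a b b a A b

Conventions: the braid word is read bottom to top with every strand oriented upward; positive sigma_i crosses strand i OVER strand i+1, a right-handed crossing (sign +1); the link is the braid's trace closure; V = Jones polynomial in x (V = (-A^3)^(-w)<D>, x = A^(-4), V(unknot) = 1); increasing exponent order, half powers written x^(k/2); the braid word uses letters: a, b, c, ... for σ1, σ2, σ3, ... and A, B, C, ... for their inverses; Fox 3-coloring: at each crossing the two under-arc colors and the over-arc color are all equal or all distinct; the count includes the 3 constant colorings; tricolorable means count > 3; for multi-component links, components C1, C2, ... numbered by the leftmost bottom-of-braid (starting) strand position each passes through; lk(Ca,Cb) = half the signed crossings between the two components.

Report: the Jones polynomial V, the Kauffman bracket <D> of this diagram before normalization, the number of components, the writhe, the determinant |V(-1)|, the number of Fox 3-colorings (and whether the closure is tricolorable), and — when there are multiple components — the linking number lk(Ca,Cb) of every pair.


V(x) = x - x^2 + 2x^3 - x^4 + x^5 - x^6
bracket: -A^-12 + A^-8 - A^-4 + 2 - A^4 + A^8, w = +4
1 component, writhe +4, over 8 crossings
det 7, colorings 3 of 3^8 — not tricolorable
observation: free reduction leaves σ1 σ2⁻¹ σ1 σ2 σ2 σ2 of the original 8 letters


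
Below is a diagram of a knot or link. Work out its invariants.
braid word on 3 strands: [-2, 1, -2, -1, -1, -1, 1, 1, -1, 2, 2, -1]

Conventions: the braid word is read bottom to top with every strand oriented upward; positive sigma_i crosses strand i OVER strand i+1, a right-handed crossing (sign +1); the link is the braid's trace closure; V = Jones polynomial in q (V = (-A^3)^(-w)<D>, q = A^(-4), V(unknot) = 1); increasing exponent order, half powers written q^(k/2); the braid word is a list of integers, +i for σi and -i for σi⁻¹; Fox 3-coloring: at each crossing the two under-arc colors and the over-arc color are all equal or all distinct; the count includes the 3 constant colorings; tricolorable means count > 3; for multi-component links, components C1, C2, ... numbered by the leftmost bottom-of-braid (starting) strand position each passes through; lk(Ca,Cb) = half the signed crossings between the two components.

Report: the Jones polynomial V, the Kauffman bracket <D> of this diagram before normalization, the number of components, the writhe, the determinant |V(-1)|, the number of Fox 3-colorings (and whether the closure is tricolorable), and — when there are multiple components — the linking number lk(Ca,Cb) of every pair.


V = -q^-5 + q^-4 - q^-3 + 2q^-2 - q^-1 + 2 - q
<D> = -A^-10 + 2A^-6 - A^-2 + 2A^2 - A^6 + A^10 - A^14 (w = -2)
1 component over 12 crossings, w = -2
9 Fox colorings among 3^12, |V(-1)| = 9: tricolorable
why: the word shrinks to σ2⁻¹ σ1 σ2⁻¹ σ1⁻¹ σ1⁻¹ σ2 σ2 σ1⁻¹ after cancelling


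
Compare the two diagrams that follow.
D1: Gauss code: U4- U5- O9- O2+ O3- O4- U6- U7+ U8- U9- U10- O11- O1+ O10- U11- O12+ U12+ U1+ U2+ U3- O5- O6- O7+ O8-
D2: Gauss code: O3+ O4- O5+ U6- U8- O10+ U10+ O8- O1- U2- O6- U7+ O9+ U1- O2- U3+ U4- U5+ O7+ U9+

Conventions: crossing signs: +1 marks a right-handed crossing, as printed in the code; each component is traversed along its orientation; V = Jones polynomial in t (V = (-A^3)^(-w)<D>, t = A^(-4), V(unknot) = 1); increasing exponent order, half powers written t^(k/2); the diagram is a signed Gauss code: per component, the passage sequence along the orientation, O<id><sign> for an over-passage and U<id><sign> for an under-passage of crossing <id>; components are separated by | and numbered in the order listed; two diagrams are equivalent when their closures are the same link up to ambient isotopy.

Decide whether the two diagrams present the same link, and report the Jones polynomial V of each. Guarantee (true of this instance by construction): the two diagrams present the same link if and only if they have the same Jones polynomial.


equivalent: no
D1 (bracket A^-8 + 1 - A^4; 12 crossings at w = -4): V = -t^-4 + t^-3 + t^-1
V(D2) = -t^-3 + 2t^-2 - 2t^-1 + 3 - 2t + 2t^2 - t^3  (w 0, c 10, <D> = -A^-12 + 2A^-8 - 2A^-4 + 3 - 2A^4 + 2A^8 - A^12)
key observation: 2 classes among 2 diagrams; unequal V(t) rules out equality


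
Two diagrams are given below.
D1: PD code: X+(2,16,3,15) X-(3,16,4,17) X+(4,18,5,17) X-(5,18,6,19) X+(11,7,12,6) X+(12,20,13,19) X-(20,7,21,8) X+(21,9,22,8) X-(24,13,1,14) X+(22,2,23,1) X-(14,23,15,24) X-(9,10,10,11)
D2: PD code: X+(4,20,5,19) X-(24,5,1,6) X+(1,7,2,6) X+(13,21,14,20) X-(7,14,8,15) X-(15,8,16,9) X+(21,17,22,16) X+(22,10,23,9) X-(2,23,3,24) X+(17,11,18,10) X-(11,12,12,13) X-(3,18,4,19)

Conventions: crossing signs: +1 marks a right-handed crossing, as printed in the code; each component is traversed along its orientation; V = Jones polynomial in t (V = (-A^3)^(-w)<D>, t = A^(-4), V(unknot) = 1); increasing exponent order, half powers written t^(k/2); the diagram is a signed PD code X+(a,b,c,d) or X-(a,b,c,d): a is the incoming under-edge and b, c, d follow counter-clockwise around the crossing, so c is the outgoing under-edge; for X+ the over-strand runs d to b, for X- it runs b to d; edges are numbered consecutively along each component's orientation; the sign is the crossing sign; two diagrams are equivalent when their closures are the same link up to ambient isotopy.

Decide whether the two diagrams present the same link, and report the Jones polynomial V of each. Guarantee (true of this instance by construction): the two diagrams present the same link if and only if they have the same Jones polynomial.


same link: no
V(D1) = t^-2 - t^-1 + 1 - t + t^2  [12 crossings, <D> = A^-8 - A^-4 + 1 - A^4 + A^8, w = 0]
V(D2) = 1  (w 0, c 12, <D> = 1)
note: V(t) takes 2 values over 2 diagrams, fixing the grouping


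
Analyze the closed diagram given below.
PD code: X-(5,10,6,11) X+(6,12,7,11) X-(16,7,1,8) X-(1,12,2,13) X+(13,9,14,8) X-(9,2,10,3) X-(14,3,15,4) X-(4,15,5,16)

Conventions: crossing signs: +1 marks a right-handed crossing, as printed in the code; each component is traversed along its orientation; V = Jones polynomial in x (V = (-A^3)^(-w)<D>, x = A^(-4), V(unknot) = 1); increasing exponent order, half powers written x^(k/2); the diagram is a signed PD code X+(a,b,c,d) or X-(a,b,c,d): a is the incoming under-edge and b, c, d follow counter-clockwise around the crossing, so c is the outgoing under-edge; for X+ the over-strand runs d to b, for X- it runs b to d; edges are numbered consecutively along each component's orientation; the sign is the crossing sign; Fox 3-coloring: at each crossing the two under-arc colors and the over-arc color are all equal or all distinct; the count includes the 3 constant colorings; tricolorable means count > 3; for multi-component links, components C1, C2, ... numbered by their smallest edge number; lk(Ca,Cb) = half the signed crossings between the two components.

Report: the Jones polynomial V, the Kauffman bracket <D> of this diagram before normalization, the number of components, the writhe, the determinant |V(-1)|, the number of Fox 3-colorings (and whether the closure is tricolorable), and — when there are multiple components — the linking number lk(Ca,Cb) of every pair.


V = -x^-6 + x^-5 - x^-4 + 2x^-3 - x^-2 + x^-1
<D> = A^-8 - A^-4 + 2 - A^4 + A^8 - A^12 (w = -4)
1 component over 8 crossings, w = -4
3 Fox colorings among 3^8, |V(-1)| = 7: not tricolorable
why: |V(-1)| = 7: so not tricolorable, since 3 does not divide 7


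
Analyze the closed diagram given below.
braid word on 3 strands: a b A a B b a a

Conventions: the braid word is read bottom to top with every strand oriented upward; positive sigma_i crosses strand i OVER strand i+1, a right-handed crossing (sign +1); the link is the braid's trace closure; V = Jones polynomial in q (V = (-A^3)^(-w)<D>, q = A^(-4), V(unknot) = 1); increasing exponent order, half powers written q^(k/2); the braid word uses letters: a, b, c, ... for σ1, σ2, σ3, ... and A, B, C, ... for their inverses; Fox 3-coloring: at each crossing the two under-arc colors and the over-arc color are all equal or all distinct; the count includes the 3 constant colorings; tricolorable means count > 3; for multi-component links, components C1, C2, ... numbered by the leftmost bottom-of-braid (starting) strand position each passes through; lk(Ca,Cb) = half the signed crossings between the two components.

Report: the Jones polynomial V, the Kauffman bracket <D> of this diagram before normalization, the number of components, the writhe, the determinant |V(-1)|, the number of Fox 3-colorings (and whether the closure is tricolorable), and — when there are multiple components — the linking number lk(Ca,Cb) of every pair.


V(q) = q + q^3 - q^4
bracket: -A^-4 + 1 + A^8, w = +4
1 component, writhe +4, over 8 crossings
det 3, colorings 9 of 3^8 — tricolorable
observation: the span of V is 3, forcing >= 3 crossings in any diagram


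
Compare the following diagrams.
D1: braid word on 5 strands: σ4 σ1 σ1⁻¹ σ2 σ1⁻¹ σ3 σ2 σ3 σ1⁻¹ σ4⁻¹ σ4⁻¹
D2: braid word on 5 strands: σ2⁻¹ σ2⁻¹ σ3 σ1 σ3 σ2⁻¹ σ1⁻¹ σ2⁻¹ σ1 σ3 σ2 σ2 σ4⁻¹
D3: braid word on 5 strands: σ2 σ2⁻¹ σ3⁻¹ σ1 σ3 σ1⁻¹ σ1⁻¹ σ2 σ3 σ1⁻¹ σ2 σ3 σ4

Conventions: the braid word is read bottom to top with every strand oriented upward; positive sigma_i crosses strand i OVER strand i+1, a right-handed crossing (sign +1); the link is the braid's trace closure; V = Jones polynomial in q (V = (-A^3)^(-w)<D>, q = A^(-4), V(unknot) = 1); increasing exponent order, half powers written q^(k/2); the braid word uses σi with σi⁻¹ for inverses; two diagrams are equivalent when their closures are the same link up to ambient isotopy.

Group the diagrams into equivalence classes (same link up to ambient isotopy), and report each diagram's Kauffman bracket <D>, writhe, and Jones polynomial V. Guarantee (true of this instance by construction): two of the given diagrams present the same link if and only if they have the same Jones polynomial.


classes: {D1, D3} | {D2}
V(D1) = -q^(-3/2) + q^(-1/2) - 2q^(1/2) + q^(3/2) - 2q^(5/2) + q^(7/2)  [11 crossings, <D> = -A^-11 + 2A^-7 - A^-3 + 2A - A^5 + A^9, w = +1]
D2 (bracket -A^-15 + A^-7 + A^-3 + A; 13 crossings at w = +1): V = -q^(1/2) - q^(3/2) - q^(5/2) + q^(9/2)
D3 (bracket -A^-5 + 2A^-1 - A^3 + 2A^7 - A^11 + A^15; 13 crossings at w = +3): V = -q^(-3/2) + q^(-1/2) - 2q^(1/2) + q^(3/2) - 2q^(5/2) + q^(7/2)
note: V(q) takes 2 values over 3 diagrams, fixing the grouping


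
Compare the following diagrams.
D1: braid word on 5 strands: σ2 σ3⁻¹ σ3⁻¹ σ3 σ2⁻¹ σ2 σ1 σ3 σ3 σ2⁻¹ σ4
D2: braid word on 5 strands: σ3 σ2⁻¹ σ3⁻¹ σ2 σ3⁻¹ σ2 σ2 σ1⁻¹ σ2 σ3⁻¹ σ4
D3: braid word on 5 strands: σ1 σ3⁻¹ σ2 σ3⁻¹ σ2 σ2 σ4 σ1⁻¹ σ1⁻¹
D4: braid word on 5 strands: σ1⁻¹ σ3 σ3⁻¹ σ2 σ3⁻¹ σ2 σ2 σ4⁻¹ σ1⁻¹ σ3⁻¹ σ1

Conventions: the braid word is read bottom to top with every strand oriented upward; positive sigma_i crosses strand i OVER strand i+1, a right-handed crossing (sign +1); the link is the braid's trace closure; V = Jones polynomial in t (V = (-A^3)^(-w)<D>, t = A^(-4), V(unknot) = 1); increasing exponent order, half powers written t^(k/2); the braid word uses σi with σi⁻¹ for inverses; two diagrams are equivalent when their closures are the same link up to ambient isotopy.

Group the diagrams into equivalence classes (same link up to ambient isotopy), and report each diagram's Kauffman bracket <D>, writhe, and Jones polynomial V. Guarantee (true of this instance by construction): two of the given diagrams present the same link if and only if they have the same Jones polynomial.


grouping into links: {D1} | {D2, D3, D4}
V(D1) = -t^(-1/2) - t^(1/2)  (w +3, c 11, <D> = A^7 + A^11)
D2 (bracket -A^-11 + 2A^-7 - A^-3 + 2A - A^5 + A^9; 11 crossings at w = +1): V = -t^(-3/2) + t^(-1/2) - 2t^(1/2) + t^(3/2) - 2t^(5/2) + t^(7/2)
D3 (bracket -A^-11 + 2A^-7 - A^-3 + 2A - A^5 + A^9; 9 crossings at w = +1): V = -t^(-3/2) + t^(-1/2) - 2t^(1/2) + t^(3/2) - 2t^(5/2) + t^(7/2)
V(D4) = -t^(-3/2) + t^(-1/2) - 2t^(1/2) + t^(3/2) - 2t^(5/2) + t^(7/2)  (w -1, c 11, <D> = -A^-17 + 2A^-13 - A^-9 + 2A^-5 - A^-1 + A^3)
why: 2 classes among 4 diagrams; unequal V(t) rules out equality


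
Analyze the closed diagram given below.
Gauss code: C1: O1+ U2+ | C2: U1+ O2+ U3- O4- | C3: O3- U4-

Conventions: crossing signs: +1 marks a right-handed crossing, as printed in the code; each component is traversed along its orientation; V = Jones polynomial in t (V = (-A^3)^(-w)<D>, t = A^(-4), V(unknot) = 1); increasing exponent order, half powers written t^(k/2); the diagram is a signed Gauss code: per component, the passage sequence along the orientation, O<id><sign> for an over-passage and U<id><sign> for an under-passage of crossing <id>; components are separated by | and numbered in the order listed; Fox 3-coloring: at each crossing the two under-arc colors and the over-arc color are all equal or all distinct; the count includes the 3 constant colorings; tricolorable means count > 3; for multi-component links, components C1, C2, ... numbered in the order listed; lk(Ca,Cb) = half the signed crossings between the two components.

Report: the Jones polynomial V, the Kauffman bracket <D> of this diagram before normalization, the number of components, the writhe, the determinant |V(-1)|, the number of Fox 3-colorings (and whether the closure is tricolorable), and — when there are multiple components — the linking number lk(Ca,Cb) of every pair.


Jones polynomial: V(t) = t^-2 + 2 + t^2
<D> = A^-8 + 2 + A^8; writhe 0
components 3, writhe 0 (4 crossings)
linking number lk(C1,C2) = +1
lk(C1,C3): 0
lk(C2,C3) = -1
3-colorings: 3 of 3^4, det 4 — not tricolorable
note: palindromic: swapping t for 1/t fixes V


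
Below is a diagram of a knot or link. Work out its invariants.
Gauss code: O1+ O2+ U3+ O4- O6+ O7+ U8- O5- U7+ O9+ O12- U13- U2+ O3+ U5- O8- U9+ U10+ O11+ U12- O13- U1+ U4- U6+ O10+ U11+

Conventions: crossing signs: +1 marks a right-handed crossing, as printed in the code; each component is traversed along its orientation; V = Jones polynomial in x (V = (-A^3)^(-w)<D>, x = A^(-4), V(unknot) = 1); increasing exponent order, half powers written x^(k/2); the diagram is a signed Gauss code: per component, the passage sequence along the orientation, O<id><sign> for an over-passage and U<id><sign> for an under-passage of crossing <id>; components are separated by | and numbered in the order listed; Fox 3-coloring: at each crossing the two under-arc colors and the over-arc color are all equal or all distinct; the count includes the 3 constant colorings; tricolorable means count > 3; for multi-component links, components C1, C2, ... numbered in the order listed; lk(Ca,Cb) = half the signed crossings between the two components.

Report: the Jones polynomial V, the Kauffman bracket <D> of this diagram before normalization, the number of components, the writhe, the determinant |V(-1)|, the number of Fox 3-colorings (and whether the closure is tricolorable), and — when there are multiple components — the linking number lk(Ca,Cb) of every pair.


Jones polynomial: V(x) = 2x^-1 - 4 + 7x - 9x^2 + 10x^3 - 10x^4 + 8x^5 - 5x^6 + 3x^7 - x^8
<D> = A^-23 - 3A^-19 + 5A^-15 - 8A^-11 + 10A^-7 - 10A^-3 + 9A - 7A^5 + 4A^9 - 2A^13; writhe +3
components 1, writhe +3 (13 crossings)
3-colorings: 3 of 3^13, det 59 — not tricolorable
note: the span of V is 9, forcing >= 9 crossings in any diagram
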